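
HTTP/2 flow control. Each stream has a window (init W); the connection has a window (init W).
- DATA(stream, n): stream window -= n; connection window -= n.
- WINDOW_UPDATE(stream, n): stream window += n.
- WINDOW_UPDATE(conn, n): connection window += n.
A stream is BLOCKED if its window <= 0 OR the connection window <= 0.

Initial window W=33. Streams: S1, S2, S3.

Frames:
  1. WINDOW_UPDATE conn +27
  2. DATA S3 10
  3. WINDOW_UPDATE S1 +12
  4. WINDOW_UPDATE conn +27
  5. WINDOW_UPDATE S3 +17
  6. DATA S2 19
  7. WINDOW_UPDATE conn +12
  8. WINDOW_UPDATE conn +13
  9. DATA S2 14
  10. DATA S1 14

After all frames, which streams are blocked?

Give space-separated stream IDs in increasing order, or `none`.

Answer: S2

Derivation:
Op 1: conn=60 S1=33 S2=33 S3=33 blocked=[]
Op 2: conn=50 S1=33 S2=33 S3=23 blocked=[]
Op 3: conn=50 S1=45 S2=33 S3=23 blocked=[]
Op 4: conn=77 S1=45 S2=33 S3=23 blocked=[]
Op 5: conn=77 S1=45 S2=33 S3=40 blocked=[]
Op 6: conn=58 S1=45 S2=14 S3=40 blocked=[]
Op 7: conn=70 S1=45 S2=14 S3=40 blocked=[]
Op 8: conn=83 S1=45 S2=14 S3=40 blocked=[]
Op 9: conn=69 S1=45 S2=0 S3=40 blocked=[2]
Op 10: conn=55 S1=31 S2=0 S3=40 blocked=[2]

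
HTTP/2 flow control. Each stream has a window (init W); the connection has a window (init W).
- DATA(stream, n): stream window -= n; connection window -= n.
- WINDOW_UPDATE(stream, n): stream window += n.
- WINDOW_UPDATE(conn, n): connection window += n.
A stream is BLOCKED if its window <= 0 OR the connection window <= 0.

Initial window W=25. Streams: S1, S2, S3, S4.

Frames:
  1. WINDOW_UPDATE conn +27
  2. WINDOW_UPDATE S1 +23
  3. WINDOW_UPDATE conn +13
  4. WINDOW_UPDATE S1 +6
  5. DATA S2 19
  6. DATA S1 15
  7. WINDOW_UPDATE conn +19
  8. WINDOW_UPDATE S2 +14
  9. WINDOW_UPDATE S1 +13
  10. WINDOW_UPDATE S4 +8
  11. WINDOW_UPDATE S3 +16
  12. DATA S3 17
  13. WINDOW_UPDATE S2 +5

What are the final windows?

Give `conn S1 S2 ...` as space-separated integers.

Op 1: conn=52 S1=25 S2=25 S3=25 S4=25 blocked=[]
Op 2: conn=52 S1=48 S2=25 S3=25 S4=25 blocked=[]
Op 3: conn=65 S1=48 S2=25 S3=25 S4=25 blocked=[]
Op 4: conn=65 S1=54 S2=25 S3=25 S4=25 blocked=[]
Op 5: conn=46 S1=54 S2=6 S3=25 S4=25 blocked=[]
Op 6: conn=31 S1=39 S2=6 S3=25 S4=25 blocked=[]
Op 7: conn=50 S1=39 S2=6 S3=25 S4=25 blocked=[]
Op 8: conn=50 S1=39 S2=20 S3=25 S4=25 blocked=[]
Op 9: conn=50 S1=52 S2=20 S3=25 S4=25 blocked=[]
Op 10: conn=50 S1=52 S2=20 S3=25 S4=33 blocked=[]
Op 11: conn=50 S1=52 S2=20 S3=41 S4=33 blocked=[]
Op 12: conn=33 S1=52 S2=20 S3=24 S4=33 blocked=[]
Op 13: conn=33 S1=52 S2=25 S3=24 S4=33 blocked=[]

Answer: 33 52 25 24 33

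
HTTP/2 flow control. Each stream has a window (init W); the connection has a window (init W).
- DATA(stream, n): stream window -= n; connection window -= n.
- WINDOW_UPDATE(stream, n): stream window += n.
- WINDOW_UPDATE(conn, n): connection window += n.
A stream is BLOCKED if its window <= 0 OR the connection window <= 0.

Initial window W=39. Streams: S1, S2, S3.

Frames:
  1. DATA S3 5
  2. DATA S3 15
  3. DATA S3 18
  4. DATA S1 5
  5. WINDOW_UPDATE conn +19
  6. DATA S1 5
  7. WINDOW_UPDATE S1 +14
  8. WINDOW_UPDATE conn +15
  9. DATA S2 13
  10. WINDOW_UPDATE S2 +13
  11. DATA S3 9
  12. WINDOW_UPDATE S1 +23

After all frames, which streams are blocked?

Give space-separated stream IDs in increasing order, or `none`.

Answer: S3

Derivation:
Op 1: conn=34 S1=39 S2=39 S3=34 blocked=[]
Op 2: conn=19 S1=39 S2=39 S3=19 blocked=[]
Op 3: conn=1 S1=39 S2=39 S3=1 blocked=[]
Op 4: conn=-4 S1=34 S2=39 S3=1 blocked=[1, 2, 3]
Op 5: conn=15 S1=34 S2=39 S3=1 blocked=[]
Op 6: conn=10 S1=29 S2=39 S3=1 blocked=[]
Op 7: conn=10 S1=43 S2=39 S3=1 blocked=[]
Op 8: conn=25 S1=43 S2=39 S3=1 blocked=[]
Op 9: conn=12 S1=43 S2=26 S3=1 blocked=[]
Op 10: conn=12 S1=43 S2=39 S3=1 blocked=[]
Op 11: conn=3 S1=43 S2=39 S3=-8 blocked=[3]
Op 12: conn=3 S1=66 S2=39 S3=-8 blocked=[3]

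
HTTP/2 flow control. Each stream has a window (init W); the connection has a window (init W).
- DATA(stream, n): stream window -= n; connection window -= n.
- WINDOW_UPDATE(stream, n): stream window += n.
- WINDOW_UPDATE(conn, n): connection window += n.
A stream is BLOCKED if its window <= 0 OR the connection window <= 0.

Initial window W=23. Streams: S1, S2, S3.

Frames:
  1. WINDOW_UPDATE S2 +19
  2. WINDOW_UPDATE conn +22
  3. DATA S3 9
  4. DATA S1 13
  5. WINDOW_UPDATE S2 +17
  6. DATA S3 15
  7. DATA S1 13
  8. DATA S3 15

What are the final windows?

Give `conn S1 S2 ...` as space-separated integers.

Answer: -20 -3 59 -16

Derivation:
Op 1: conn=23 S1=23 S2=42 S3=23 blocked=[]
Op 2: conn=45 S1=23 S2=42 S3=23 blocked=[]
Op 3: conn=36 S1=23 S2=42 S3=14 blocked=[]
Op 4: conn=23 S1=10 S2=42 S3=14 blocked=[]
Op 5: conn=23 S1=10 S2=59 S3=14 blocked=[]
Op 6: conn=8 S1=10 S2=59 S3=-1 blocked=[3]
Op 7: conn=-5 S1=-3 S2=59 S3=-1 blocked=[1, 2, 3]
Op 8: conn=-20 S1=-3 S2=59 S3=-16 blocked=[1, 2, 3]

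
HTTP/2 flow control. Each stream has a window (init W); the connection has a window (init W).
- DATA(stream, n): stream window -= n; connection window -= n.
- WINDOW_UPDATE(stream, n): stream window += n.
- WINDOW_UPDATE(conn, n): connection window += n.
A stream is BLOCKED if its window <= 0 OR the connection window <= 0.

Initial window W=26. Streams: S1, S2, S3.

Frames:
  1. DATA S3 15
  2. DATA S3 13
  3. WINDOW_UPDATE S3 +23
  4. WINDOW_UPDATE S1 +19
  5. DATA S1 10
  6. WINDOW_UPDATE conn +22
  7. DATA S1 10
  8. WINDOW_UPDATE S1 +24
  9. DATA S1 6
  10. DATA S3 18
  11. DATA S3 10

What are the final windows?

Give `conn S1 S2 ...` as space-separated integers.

Op 1: conn=11 S1=26 S2=26 S3=11 blocked=[]
Op 2: conn=-2 S1=26 S2=26 S3=-2 blocked=[1, 2, 3]
Op 3: conn=-2 S1=26 S2=26 S3=21 blocked=[1, 2, 3]
Op 4: conn=-2 S1=45 S2=26 S3=21 blocked=[1, 2, 3]
Op 5: conn=-12 S1=35 S2=26 S3=21 blocked=[1, 2, 3]
Op 6: conn=10 S1=35 S2=26 S3=21 blocked=[]
Op 7: conn=0 S1=25 S2=26 S3=21 blocked=[1, 2, 3]
Op 8: conn=0 S1=49 S2=26 S3=21 blocked=[1, 2, 3]
Op 9: conn=-6 S1=43 S2=26 S3=21 blocked=[1, 2, 3]
Op 10: conn=-24 S1=43 S2=26 S3=3 blocked=[1, 2, 3]
Op 11: conn=-34 S1=43 S2=26 S3=-7 blocked=[1, 2, 3]

Answer: -34 43 26 -7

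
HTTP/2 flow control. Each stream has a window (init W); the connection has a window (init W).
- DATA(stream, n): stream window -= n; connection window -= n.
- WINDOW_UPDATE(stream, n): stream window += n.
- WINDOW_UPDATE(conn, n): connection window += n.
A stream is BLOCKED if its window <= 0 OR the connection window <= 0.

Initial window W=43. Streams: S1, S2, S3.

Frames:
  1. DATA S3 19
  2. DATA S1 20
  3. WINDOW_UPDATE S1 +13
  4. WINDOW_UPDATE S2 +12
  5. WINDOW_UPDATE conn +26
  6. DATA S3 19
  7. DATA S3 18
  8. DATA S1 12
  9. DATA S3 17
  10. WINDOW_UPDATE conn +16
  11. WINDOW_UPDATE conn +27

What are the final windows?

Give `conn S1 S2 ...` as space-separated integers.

Op 1: conn=24 S1=43 S2=43 S3=24 blocked=[]
Op 2: conn=4 S1=23 S2=43 S3=24 blocked=[]
Op 3: conn=4 S1=36 S2=43 S3=24 blocked=[]
Op 4: conn=4 S1=36 S2=55 S3=24 blocked=[]
Op 5: conn=30 S1=36 S2=55 S3=24 blocked=[]
Op 6: conn=11 S1=36 S2=55 S3=5 blocked=[]
Op 7: conn=-7 S1=36 S2=55 S3=-13 blocked=[1, 2, 3]
Op 8: conn=-19 S1=24 S2=55 S3=-13 blocked=[1, 2, 3]
Op 9: conn=-36 S1=24 S2=55 S3=-30 blocked=[1, 2, 3]
Op 10: conn=-20 S1=24 S2=55 S3=-30 blocked=[1, 2, 3]
Op 11: conn=7 S1=24 S2=55 S3=-30 blocked=[3]

Answer: 7 24 55 -30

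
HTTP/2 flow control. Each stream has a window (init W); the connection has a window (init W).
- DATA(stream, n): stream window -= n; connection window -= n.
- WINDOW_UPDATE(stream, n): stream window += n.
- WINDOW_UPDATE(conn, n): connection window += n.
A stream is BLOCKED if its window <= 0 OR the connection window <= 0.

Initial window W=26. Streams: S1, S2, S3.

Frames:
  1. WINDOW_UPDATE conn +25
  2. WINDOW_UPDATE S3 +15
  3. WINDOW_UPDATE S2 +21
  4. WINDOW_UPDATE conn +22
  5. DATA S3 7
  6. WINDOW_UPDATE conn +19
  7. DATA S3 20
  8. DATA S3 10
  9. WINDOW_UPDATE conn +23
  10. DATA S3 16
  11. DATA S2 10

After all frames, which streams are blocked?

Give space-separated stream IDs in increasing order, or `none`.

Op 1: conn=51 S1=26 S2=26 S3=26 blocked=[]
Op 2: conn=51 S1=26 S2=26 S3=41 blocked=[]
Op 3: conn=51 S1=26 S2=47 S3=41 blocked=[]
Op 4: conn=73 S1=26 S2=47 S3=41 blocked=[]
Op 5: conn=66 S1=26 S2=47 S3=34 blocked=[]
Op 6: conn=85 S1=26 S2=47 S3=34 blocked=[]
Op 7: conn=65 S1=26 S2=47 S3=14 blocked=[]
Op 8: conn=55 S1=26 S2=47 S3=4 blocked=[]
Op 9: conn=78 S1=26 S2=47 S3=4 blocked=[]
Op 10: conn=62 S1=26 S2=47 S3=-12 blocked=[3]
Op 11: conn=52 S1=26 S2=37 S3=-12 blocked=[3]

Answer: S3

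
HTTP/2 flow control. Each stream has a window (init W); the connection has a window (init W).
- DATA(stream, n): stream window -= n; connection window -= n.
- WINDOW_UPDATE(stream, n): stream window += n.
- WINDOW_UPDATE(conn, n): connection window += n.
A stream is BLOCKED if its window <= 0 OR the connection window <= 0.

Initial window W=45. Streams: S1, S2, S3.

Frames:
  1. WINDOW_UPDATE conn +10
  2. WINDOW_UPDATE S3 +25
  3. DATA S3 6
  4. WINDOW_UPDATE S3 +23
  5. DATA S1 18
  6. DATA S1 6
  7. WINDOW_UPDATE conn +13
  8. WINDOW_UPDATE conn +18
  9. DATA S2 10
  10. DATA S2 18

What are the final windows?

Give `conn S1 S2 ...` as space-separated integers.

Answer: 28 21 17 87

Derivation:
Op 1: conn=55 S1=45 S2=45 S3=45 blocked=[]
Op 2: conn=55 S1=45 S2=45 S3=70 blocked=[]
Op 3: conn=49 S1=45 S2=45 S3=64 blocked=[]
Op 4: conn=49 S1=45 S2=45 S3=87 blocked=[]
Op 5: conn=31 S1=27 S2=45 S3=87 blocked=[]
Op 6: conn=25 S1=21 S2=45 S3=87 blocked=[]
Op 7: conn=38 S1=21 S2=45 S3=87 blocked=[]
Op 8: conn=56 S1=21 S2=45 S3=87 blocked=[]
Op 9: conn=46 S1=21 S2=35 S3=87 blocked=[]
Op 10: conn=28 S1=21 S2=17 S3=87 blocked=[]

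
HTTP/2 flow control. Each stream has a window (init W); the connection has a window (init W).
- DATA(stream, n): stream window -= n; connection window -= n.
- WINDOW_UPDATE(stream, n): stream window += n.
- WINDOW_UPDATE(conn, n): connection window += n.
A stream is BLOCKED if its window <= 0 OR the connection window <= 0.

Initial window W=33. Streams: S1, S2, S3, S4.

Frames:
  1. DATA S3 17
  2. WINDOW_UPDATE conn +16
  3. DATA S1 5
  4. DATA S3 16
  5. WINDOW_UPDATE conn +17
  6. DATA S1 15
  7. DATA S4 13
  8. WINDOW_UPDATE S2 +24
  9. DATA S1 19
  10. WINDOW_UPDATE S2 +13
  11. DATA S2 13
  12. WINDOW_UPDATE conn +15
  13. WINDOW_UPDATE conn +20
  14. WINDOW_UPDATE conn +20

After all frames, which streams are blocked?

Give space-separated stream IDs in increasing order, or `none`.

Op 1: conn=16 S1=33 S2=33 S3=16 S4=33 blocked=[]
Op 2: conn=32 S1=33 S2=33 S3=16 S4=33 blocked=[]
Op 3: conn=27 S1=28 S2=33 S3=16 S4=33 blocked=[]
Op 4: conn=11 S1=28 S2=33 S3=0 S4=33 blocked=[3]
Op 5: conn=28 S1=28 S2=33 S3=0 S4=33 blocked=[3]
Op 6: conn=13 S1=13 S2=33 S3=0 S4=33 blocked=[3]
Op 7: conn=0 S1=13 S2=33 S3=0 S4=20 blocked=[1, 2, 3, 4]
Op 8: conn=0 S1=13 S2=57 S3=0 S4=20 blocked=[1, 2, 3, 4]
Op 9: conn=-19 S1=-6 S2=57 S3=0 S4=20 blocked=[1, 2, 3, 4]
Op 10: conn=-19 S1=-6 S2=70 S3=0 S4=20 blocked=[1, 2, 3, 4]
Op 11: conn=-32 S1=-6 S2=57 S3=0 S4=20 blocked=[1, 2, 3, 4]
Op 12: conn=-17 S1=-6 S2=57 S3=0 S4=20 blocked=[1, 2, 3, 4]
Op 13: conn=3 S1=-6 S2=57 S3=0 S4=20 blocked=[1, 3]
Op 14: conn=23 S1=-6 S2=57 S3=0 S4=20 blocked=[1, 3]

Answer: S1 S3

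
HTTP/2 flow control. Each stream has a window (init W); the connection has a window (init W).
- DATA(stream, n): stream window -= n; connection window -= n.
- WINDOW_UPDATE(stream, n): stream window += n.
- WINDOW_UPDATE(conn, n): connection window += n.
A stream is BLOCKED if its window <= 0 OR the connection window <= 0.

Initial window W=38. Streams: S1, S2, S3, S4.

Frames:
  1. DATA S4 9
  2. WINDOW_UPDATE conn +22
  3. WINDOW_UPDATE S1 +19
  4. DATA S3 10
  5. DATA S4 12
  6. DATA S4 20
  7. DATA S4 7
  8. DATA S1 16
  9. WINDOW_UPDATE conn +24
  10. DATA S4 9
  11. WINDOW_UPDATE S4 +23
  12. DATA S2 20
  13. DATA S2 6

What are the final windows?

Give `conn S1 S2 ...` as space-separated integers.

Answer: -25 41 12 28 4

Derivation:
Op 1: conn=29 S1=38 S2=38 S3=38 S4=29 blocked=[]
Op 2: conn=51 S1=38 S2=38 S3=38 S4=29 blocked=[]
Op 3: conn=51 S1=57 S2=38 S3=38 S4=29 blocked=[]
Op 4: conn=41 S1=57 S2=38 S3=28 S4=29 blocked=[]
Op 5: conn=29 S1=57 S2=38 S3=28 S4=17 blocked=[]
Op 6: conn=9 S1=57 S2=38 S3=28 S4=-3 blocked=[4]
Op 7: conn=2 S1=57 S2=38 S3=28 S4=-10 blocked=[4]
Op 8: conn=-14 S1=41 S2=38 S3=28 S4=-10 blocked=[1, 2, 3, 4]
Op 9: conn=10 S1=41 S2=38 S3=28 S4=-10 blocked=[4]
Op 10: conn=1 S1=41 S2=38 S3=28 S4=-19 blocked=[4]
Op 11: conn=1 S1=41 S2=38 S3=28 S4=4 blocked=[]
Op 12: conn=-19 S1=41 S2=18 S3=28 S4=4 blocked=[1, 2, 3, 4]
Op 13: conn=-25 S1=41 S2=12 S3=28 S4=4 blocked=[1, 2, 3, 4]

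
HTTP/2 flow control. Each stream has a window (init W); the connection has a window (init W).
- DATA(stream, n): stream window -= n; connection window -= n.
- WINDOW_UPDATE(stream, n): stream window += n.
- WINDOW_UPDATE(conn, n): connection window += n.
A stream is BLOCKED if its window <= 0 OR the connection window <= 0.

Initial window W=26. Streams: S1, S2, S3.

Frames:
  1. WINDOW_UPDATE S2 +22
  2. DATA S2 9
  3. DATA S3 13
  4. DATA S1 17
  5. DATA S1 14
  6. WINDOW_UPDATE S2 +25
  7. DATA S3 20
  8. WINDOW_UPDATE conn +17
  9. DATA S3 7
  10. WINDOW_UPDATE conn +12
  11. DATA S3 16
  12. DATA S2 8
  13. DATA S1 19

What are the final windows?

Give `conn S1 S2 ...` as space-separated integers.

Answer: -68 -24 56 -30

Derivation:
Op 1: conn=26 S1=26 S2=48 S3=26 blocked=[]
Op 2: conn=17 S1=26 S2=39 S3=26 blocked=[]
Op 3: conn=4 S1=26 S2=39 S3=13 blocked=[]
Op 4: conn=-13 S1=9 S2=39 S3=13 blocked=[1, 2, 3]
Op 5: conn=-27 S1=-5 S2=39 S3=13 blocked=[1, 2, 3]
Op 6: conn=-27 S1=-5 S2=64 S3=13 blocked=[1, 2, 3]
Op 7: conn=-47 S1=-5 S2=64 S3=-7 blocked=[1, 2, 3]
Op 8: conn=-30 S1=-5 S2=64 S3=-7 blocked=[1, 2, 3]
Op 9: conn=-37 S1=-5 S2=64 S3=-14 blocked=[1, 2, 3]
Op 10: conn=-25 S1=-5 S2=64 S3=-14 blocked=[1, 2, 3]
Op 11: conn=-41 S1=-5 S2=64 S3=-30 blocked=[1, 2, 3]
Op 12: conn=-49 S1=-5 S2=56 S3=-30 blocked=[1, 2, 3]
Op 13: conn=-68 S1=-24 S2=56 S3=-30 blocked=[1, 2, 3]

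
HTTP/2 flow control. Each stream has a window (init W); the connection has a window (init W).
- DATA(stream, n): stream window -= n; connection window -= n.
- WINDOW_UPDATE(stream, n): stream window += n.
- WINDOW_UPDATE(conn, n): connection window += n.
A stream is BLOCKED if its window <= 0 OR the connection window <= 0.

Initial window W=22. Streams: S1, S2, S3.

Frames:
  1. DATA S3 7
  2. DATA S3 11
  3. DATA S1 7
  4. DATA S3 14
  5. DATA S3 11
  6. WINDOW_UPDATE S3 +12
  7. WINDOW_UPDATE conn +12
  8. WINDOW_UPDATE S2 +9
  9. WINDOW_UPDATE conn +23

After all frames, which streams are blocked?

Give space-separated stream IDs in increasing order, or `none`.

Answer: S3

Derivation:
Op 1: conn=15 S1=22 S2=22 S3=15 blocked=[]
Op 2: conn=4 S1=22 S2=22 S3=4 blocked=[]
Op 3: conn=-3 S1=15 S2=22 S3=4 blocked=[1, 2, 3]
Op 4: conn=-17 S1=15 S2=22 S3=-10 blocked=[1, 2, 3]
Op 5: conn=-28 S1=15 S2=22 S3=-21 blocked=[1, 2, 3]
Op 6: conn=-28 S1=15 S2=22 S3=-9 blocked=[1, 2, 3]
Op 7: conn=-16 S1=15 S2=22 S3=-9 blocked=[1, 2, 3]
Op 8: conn=-16 S1=15 S2=31 S3=-9 blocked=[1, 2, 3]
Op 9: conn=7 S1=15 S2=31 S3=-9 blocked=[3]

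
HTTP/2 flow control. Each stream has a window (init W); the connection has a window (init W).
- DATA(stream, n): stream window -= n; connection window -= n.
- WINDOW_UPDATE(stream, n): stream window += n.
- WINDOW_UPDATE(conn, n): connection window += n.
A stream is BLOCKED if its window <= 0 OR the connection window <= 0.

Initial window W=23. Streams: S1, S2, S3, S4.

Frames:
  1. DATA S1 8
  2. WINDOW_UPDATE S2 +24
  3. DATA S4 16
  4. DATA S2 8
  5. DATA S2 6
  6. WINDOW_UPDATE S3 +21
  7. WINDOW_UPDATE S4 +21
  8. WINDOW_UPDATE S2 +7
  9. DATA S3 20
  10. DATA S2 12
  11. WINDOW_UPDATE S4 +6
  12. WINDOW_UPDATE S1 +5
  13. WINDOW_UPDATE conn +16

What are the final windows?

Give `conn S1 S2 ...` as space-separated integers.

Answer: -31 20 28 24 34

Derivation:
Op 1: conn=15 S1=15 S2=23 S3=23 S4=23 blocked=[]
Op 2: conn=15 S1=15 S2=47 S3=23 S4=23 blocked=[]
Op 3: conn=-1 S1=15 S2=47 S3=23 S4=7 blocked=[1, 2, 3, 4]
Op 4: conn=-9 S1=15 S2=39 S3=23 S4=7 blocked=[1, 2, 3, 4]
Op 5: conn=-15 S1=15 S2=33 S3=23 S4=7 blocked=[1, 2, 3, 4]
Op 6: conn=-15 S1=15 S2=33 S3=44 S4=7 blocked=[1, 2, 3, 4]
Op 7: conn=-15 S1=15 S2=33 S3=44 S4=28 blocked=[1, 2, 3, 4]
Op 8: conn=-15 S1=15 S2=40 S3=44 S4=28 blocked=[1, 2, 3, 4]
Op 9: conn=-35 S1=15 S2=40 S3=24 S4=28 blocked=[1, 2, 3, 4]
Op 10: conn=-47 S1=15 S2=28 S3=24 S4=28 blocked=[1, 2, 3, 4]
Op 11: conn=-47 S1=15 S2=28 S3=24 S4=34 blocked=[1, 2, 3, 4]
Op 12: conn=-47 S1=20 S2=28 S3=24 S4=34 blocked=[1, 2, 3, 4]
Op 13: conn=-31 S1=20 S2=28 S3=24 S4=34 blocked=[1, 2, 3, 4]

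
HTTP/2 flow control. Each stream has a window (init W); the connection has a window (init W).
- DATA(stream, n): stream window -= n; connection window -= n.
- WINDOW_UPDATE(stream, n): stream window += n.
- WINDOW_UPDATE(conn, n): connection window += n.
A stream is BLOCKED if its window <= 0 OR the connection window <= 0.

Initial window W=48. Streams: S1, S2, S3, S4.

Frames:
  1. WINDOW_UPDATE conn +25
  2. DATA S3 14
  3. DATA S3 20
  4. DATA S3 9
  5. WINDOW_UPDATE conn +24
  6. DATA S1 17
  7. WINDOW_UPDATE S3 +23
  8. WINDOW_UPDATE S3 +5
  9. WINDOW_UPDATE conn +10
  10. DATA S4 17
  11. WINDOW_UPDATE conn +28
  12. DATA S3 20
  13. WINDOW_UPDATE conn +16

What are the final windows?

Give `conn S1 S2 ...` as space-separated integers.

Answer: 54 31 48 13 31

Derivation:
Op 1: conn=73 S1=48 S2=48 S3=48 S4=48 blocked=[]
Op 2: conn=59 S1=48 S2=48 S3=34 S4=48 blocked=[]
Op 3: conn=39 S1=48 S2=48 S3=14 S4=48 blocked=[]
Op 4: conn=30 S1=48 S2=48 S3=5 S4=48 blocked=[]
Op 5: conn=54 S1=48 S2=48 S3=5 S4=48 blocked=[]
Op 6: conn=37 S1=31 S2=48 S3=5 S4=48 blocked=[]
Op 7: conn=37 S1=31 S2=48 S3=28 S4=48 blocked=[]
Op 8: conn=37 S1=31 S2=48 S3=33 S4=48 blocked=[]
Op 9: conn=47 S1=31 S2=48 S3=33 S4=48 blocked=[]
Op 10: conn=30 S1=31 S2=48 S3=33 S4=31 blocked=[]
Op 11: conn=58 S1=31 S2=48 S3=33 S4=31 blocked=[]
Op 12: conn=38 S1=31 S2=48 S3=13 S4=31 blocked=[]
Op 13: conn=54 S1=31 S2=48 S3=13 S4=31 blocked=[]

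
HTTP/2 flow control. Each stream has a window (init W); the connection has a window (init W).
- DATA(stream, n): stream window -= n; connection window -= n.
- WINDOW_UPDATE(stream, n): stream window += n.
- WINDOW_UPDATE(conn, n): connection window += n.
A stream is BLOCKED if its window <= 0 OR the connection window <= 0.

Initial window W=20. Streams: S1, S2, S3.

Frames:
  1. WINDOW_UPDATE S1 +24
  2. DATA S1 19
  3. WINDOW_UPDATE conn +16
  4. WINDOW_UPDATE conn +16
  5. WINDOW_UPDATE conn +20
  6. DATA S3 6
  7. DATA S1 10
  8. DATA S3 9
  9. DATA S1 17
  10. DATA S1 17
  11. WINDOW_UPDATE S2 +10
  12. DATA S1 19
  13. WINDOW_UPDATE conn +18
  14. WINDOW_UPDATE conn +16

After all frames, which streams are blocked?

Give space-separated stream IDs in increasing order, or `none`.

Op 1: conn=20 S1=44 S2=20 S3=20 blocked=[]
Op 2: conn=1 S1=25 S2=20 S3=20 blocked=[]
Op 3: conn=17 S1=25 S2=20 S3=20 blocked=[]
Op 4: conn=33 S1=25 S2=20 S3=20 blocked=[]
Op 5: conn=53 S1=25 S2=20 S3=20 blocked=[]
Op 6: conn=47 S1=25 S2=20 S3=14 blocked=[]
Op 7: conn=37 S1=15 S2=20 S3=14 blocked=[]
Op 8: conn=28 S1=15 S2=20 S3=5 blocked=[]
Op 9: conn=11 S1=-2 S2=20 S3=5 blocked=[1]
Op 10: conn=-6 S1=-19 S2=20 S3=5 blocked=[1, 2, 3]
Op 11: conn=-6 S1=-19 S2=30 S3=5 blocked=[1, 2, 3]
Op 12: conn=-25 S1=-38 S2=30 S3=5 blocked=[1, 2, 3]
Op 13: conn=-7 S1=-38 S2=30 S3=5 blocked=[1, 2, 3]
Op 14: conn=9 S1=-38 S2=30 S3=5 blocked=[1]

Answer: S1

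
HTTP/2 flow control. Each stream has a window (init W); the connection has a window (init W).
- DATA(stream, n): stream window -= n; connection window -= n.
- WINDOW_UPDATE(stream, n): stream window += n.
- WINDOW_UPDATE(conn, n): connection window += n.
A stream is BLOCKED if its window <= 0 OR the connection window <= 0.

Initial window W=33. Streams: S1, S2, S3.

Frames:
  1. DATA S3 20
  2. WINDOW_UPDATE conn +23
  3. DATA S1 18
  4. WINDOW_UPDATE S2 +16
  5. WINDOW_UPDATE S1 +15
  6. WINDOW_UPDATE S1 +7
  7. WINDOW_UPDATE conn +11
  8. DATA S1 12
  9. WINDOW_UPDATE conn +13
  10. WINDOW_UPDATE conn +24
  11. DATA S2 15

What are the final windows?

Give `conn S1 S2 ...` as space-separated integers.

Answer: 39 25 34 13

Derivation:
Op 1: conn=13 S1=33 S2=33 S3=13 blocked=[]
Op 2: conn=36 S1=33 S2=33 S3=13 blocked=[]
Op 3: conn=18 S1=15 S2=33 S3=13 blocked=[]
Op 4: conn=18 S1=15 S2=49 S3=13 blocked=[]
Op 5: conn=18 S1=30 S2=49 S3=13 blocked=[]
Op 6: conn=18 S1=37 S2=49 S3=13 blocked=[]
Op 7: conn=29 S1=37 S2=49 S3=13 blocked=[]
Op 8: conn=17 S1=25 S2=49 S3=13 blocked=[]
Op 9: conn=30 S1=25 S2=49 S3=13 blocked=[]
Op 10: conn=54 S1=25 S2=49 S3=13 blocked=[]
Op 11: conn=39 S1=25 S2=34 S3=13 blocked=[]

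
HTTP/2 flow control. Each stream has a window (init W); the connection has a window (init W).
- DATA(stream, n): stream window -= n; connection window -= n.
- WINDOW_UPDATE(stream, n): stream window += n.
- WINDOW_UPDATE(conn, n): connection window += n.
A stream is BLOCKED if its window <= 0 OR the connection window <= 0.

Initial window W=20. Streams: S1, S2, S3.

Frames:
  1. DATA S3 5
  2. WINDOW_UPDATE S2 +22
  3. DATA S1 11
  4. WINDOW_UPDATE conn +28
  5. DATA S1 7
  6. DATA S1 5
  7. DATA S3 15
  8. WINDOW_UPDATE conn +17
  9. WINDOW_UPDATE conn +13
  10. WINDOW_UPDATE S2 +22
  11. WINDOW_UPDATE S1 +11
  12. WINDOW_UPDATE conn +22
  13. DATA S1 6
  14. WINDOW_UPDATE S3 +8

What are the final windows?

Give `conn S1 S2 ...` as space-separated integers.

Op 1: conn=15 S1=20 S2=20 S3=15 blocked=[]
Op 2: conn=15 S1=20 S2=42 S3=15 blocked=[]
Op 3: conn=4 S1=9 S2=42 S3=15 blocked=[]
Op 4: conn=32 S1=9 S2=42 S3=15 blocked=[]
Op 5: conn=25 S1=2 S2=42 S3=15 blocked=[]
Op 6: conn=20 S1=-3 S2=42 S3=15 blocked=[1]
Op 7: conn=5 S1=-3 S2=42 S3=0 blocked=[1, 3]
Op 8: conn=22 S1=-3 S2=42 S3=0 blocked=[1, 3]
Op 9: conn=35 S1=-3 S2=42 S3=0 blocked=[1, 3]
Op 10: conn=35 S1=-3 S2=64 S3=0 blocked=[1, 3]
Op 11: conn=35 S1=8 S2=64 S3=0 blocked=[3]
Op 12: conn=57 S1=8 S2=64 S3=0 blocked=[3]
Op 13: conn=51 S1=2 S2=64 S3=0 blocked=[3]
Op 14: conn=51 S1=2 S2=64 S3=8 blocked=[]

Answer: 51 2 64 8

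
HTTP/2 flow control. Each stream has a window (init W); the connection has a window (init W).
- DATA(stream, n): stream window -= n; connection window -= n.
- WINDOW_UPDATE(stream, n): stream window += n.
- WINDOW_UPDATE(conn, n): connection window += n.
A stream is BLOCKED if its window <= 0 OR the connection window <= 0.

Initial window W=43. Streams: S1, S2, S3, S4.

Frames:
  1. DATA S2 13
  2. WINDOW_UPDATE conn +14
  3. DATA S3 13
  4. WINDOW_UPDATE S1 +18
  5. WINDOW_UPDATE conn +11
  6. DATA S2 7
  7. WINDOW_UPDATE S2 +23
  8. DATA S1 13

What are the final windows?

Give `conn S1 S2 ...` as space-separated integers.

Op 1: conn=30 S1=43 S2=30 S3=43 S4=43 blocked=[]
Op 2: conn=44 S1=43 S2=30 S3=43 S4=43 blocked=[]
Op 3: conn=31 S1=43 S2=30 S3=30 S4=43 blocked=[]
Op 4: conn=31 S1=61 S2=30 S3=30 S4=43 blocked=[]
Op 5: conn=42 S1=61 S2=30 S3=30 S4=43 blocked=[]
Op 6: conn=35 S1=61 S2=23 S3=30 S4=43 blocked=[]
Op 7: conn=35 S1=61 S2=46 S3=30 S4=43 blocked=[]
Op 8: conn=22 S1=48 S2=46 S3=30 S4=43 blocked=[]

Answer: 22 48 46 30 43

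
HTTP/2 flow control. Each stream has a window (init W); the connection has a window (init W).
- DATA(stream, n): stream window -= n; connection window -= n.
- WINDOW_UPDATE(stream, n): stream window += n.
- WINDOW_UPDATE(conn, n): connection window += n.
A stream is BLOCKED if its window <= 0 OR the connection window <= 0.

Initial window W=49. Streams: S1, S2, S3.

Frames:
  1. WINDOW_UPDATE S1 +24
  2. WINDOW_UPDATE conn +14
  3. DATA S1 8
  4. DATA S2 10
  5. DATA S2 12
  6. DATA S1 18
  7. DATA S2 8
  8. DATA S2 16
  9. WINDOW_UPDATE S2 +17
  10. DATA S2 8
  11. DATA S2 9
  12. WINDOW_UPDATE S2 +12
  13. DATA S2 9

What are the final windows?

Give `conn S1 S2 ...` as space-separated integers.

Op 1: conn=49 S1=73 S2=49 S3=49 blocked=[]
Op 2: conn=63 S1=73 S2=49 S3=49 blocked=[]
Op 3: conn=55 S1=65 S2=49 S3=49 blocked=[]
Op 4: conn=45 S1=65 S2=39 S3=49 blocked=[]
Op 5: conn=33 S1=65 S2=27 S3=49 blocked=[]
Op 6: conn=15 S1=47 S2=27 S3=49 blocked=[]
Op 7: conn=7 S1=47 S2=19 S3=49 blocked=[]
Op 8: conn=-9 S1=47 S2=3 S3=49 blocked=[1, 2, 3]
Op 9: conn=-9 S1=47 S2=20 S3=49 blocked=[1, 2, 3]
Op 10: conn=-17 S1=47 S2=12 S3=49 blocked=[1, 2, 3]
Op 11: conn=-26 S1=47 S2=3 S3=49 blocked=[1, 2, 3]
Op 12: conn=-26 S1=47 S2=15 S3=49 blocked=[1, 2, 3]
Op 13: conn=-35 S1=47 S2=6 S3=49 blocked=[1, 2, 3]

Answer: -35 47 6 49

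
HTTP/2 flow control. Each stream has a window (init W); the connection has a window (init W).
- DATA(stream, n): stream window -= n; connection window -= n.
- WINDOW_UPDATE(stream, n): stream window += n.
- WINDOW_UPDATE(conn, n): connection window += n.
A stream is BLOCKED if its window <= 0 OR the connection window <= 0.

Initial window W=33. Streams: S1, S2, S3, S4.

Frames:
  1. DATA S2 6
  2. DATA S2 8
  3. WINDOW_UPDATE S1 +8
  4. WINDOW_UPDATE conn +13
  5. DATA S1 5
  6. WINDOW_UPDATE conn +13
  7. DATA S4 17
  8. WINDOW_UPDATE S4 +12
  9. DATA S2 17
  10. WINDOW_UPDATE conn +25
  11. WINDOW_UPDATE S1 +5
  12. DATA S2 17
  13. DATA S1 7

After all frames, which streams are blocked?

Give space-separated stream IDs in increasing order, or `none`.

Answer: S2

Derivation:
Op 1: conn=27 S1=33 S2=27 S3=33 S4=33 blocked=[]
Op 2: conn=19 S1=33 S2=19 S3=33 S4=33 blocked=[]
Op 3: conn=19 S1=41 S2=19 S3=33 S4=33 blocked=[]
Op 4: conn=32 S1=41 S2=19 S3=33 S4=33 blocked=[]
Op 5: conn=27 S1=36 S2=19 S3=33 S4=33 blocked=[]
Op 6: conn=40 S1=36 S2=19 S3=33 S4=33 blocked=[]
Op 7: conn=23 S1=36 S2=19 S3=33 S4=16 blocked=[]
Op 8: conn=23 S1=36 S2=19 S3=33 S4=28 blocked=[]
Op 9: conn=6 S1=36 S2=2 S3=33 S4=28 blocked=[]
Op 10: conn=31 S1=36 S2=2 S3=33 S4=28 blocked=[]
Op 11: conn=31 S1=41 S2=2 S3=33 S4=28 blocked=[]
Op 12: conn=14 S1=41 S2=-15 S3=33 S4=28 blocked=[2]
Op 13: conn=7 S1=34 S2=-15 S3=33 S4=28 blocked=[2]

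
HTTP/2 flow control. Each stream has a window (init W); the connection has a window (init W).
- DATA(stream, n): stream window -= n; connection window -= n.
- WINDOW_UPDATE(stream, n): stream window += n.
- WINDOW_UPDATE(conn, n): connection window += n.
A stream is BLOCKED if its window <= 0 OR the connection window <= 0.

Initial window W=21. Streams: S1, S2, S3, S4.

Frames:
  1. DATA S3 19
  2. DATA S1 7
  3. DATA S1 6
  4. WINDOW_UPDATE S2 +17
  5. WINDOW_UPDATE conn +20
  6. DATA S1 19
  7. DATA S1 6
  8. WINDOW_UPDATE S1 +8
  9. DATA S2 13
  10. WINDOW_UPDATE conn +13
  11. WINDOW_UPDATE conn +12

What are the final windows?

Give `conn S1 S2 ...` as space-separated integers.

Answer: -4 -9 25 2 21

Derivation:
Op 1: conn=2 S1=21 S2=21 S3=2 S4=21 blocked=[]
Op 2: conn=-5 S1=14 S2=21 S3=2 S4=21 blocked=[1, 2, 3, 4]
Op 3: conn=-11 S1=8 S2=21 S3=2 S4=21 blocked=[1, 2, 3, 4]
Op 4: conn=-11 S1=8 S2=38 S3=2 S4=21 blocked=[1, 2, 3, 4]
Op 5: conn=9 S1=8 S2=38 S3=2 S4=21 blocked=[]
Op 6: conn=-10 S1=-11 S2=38 S3=2 S4=21 blocked=[1, 2, 3, 4]
Op 7: conn=-16 S1=-17 S2=38 S3=2 S4=21 blocked=[1, 2, 3, 4]
Op 8: conn=-16 S1=-9 S2=38 S3=2 S4=21 blocked=[1, 2, 3, 4]
Op 9: conn=-29 S1=-9 S2=25 S3=2 S4=21 blocked=[1, 2, 3, 4]
Op 10: conn=-16 S1=-9 S2=25 S3=2 S4=21 blocked=[1, 2, 3, 4]
Op 11: conn=-4 S1=-9 S2=25 S3=2 S4=21 blocked=[1, 2, 3, 4]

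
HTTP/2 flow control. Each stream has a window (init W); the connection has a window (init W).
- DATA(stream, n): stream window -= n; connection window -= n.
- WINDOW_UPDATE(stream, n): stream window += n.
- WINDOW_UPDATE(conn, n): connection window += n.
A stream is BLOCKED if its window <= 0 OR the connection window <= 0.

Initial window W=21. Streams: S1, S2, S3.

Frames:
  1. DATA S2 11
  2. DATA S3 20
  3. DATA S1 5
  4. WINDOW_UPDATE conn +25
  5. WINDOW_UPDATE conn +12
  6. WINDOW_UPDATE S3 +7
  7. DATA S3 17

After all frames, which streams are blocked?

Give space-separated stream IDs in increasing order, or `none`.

Op 1: conn=10 S1=21 S2=10 S3=21 blocked=[]
Op 2: conn=-10 S1=21 S2=10 S3=1 blocked=[1, 2, 3]
Op 3: conn=-15 S1=16 S2=10 S3=1 blocked=[1, 2, 3]
Op 4: conn=10 S1=16 S2=10 S3=1 blocked=[]
Op 5: conn=22 S1=16 S2=10 S3=1 blocked=[]
Op 6: conn=22 S1=16 S2=10 S3=8 blocked=[]
Op 7: conn=5 S1=16 S2=10 S3=-9 blocked=[3]

Answer: S3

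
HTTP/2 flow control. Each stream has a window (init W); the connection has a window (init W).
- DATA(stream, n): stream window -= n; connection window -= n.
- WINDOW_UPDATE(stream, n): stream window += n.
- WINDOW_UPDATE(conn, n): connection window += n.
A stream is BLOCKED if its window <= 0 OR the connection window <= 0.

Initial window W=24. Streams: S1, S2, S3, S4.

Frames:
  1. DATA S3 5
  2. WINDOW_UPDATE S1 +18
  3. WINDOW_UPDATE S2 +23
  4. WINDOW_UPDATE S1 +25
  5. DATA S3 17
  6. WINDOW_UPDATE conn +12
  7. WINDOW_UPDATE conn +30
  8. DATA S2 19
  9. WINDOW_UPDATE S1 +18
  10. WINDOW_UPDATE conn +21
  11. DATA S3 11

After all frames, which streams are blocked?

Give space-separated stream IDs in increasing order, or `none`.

Answer: S3

Derivation:
Op 1: conn=19 S1=24 S2=24 S3=19 S4=24 blocked=[]
Op 2: conn=19 S1=42 S2=24 S3=19 S4=24 blocked=[]
Op 3: conn=19 S1=42 S2=47 S3=19 S4=24 blocked=[]
Op 4: conn=19 S1=67 S2=47 S3=19 S4=24 blocked=[]
Op 5: conn=2 S1=67 S2=47 S3=2 S4=24 blocked=[]
Op 6: conn=14 S1=67 S2=47 S3=2 S4=24 blocked=[]
Op 7: conn=44 S1=67 S2=47 S3=2 S4=24 blocked=[]
Op 8: conn=25 S1=67 S2=28 S3=2 S4=24 blocked=[]
Op 9: conn=25 S1=85 S2=28 S3=2 S4=24 blocked=[]
Op 10: conn=46 S1=85 S2=28 S3=2 S4=24 blocked=[]
Op 11: conn=35 S1=85 S2=28 S3=-9 S4=24 blocked=[3]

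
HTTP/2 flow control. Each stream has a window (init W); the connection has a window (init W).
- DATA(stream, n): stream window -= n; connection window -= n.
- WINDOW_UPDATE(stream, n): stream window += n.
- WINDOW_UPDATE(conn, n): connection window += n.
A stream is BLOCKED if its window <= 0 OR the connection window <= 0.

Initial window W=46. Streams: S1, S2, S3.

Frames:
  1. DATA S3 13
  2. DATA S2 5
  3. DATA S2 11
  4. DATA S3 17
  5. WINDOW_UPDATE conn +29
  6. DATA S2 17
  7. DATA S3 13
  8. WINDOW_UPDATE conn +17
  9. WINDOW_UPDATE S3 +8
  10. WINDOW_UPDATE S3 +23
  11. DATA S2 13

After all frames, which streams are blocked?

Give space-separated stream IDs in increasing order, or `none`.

Answer: S2

Derivation:
Op 1: conn=33 S1=46 S2=46 S3=33 blocked=[]
Op 2: conn=28 S1=46 S2=41 S3=33 blocked=[]
Op 3: conn=17 S1=46 S2=30 S3=33 blocked=[]
Op 4: conn=0 S1=46 S2=30 S3=16 blocked=[1, 2, 3]
Op 5: conn=29 S1=46 S2=30 S3=16 blocked=[]
Op 6: conn=12 S1=46 S2=13 S3=16 blocked=[]
Op 7: conn=-1 S1=46 S2=13 S3=3 blocked=[1, 2, 3]
Op 8: conn=16 S1=46 S2=13 S3=3 blocked=[]
Op 9: conn=16 S1=46 S2=13 S3=11 blocked=[]
Op 10: conn=16 S1=46 S2=13 S3=34 blocked=[]
Op 11: conn=3 S1=46 S2=0 S3=34 blocked=[2]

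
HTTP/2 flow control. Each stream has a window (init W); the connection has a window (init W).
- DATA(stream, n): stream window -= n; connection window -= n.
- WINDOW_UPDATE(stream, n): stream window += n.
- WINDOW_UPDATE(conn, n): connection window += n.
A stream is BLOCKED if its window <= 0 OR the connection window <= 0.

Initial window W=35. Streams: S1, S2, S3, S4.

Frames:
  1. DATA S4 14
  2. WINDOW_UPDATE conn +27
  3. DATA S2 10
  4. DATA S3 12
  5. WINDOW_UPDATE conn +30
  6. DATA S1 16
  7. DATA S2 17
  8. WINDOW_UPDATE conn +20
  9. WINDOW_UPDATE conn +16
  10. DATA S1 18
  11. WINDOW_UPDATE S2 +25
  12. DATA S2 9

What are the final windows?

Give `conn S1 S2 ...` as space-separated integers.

Op 1: conn=21 S1=35 S2=35 S3=35 S4=21 blocked=[]
Op 2: conn=48 S1=35 S2=35 S3=35 S4=21 blocked=[]
Op 3: conn=38 S1=35 S2=25 S3=35 S4=21 blocked=[]
Op 4: conn=26 S1=35 S2=25 S3=23 S4=21 blocked=[]
Op 5: conn=56 S1=35 S2=25 S3=23 S4=21 blocked=[]
Op 6: conn=40 S1=19 S2=25 S3=23 S4=21 blocked=[]
Op 7: conn=23 S1=19 S2=8 S3=23 S4=21 blocked=[]
Op 8: conn=43 S1=19 S2=8 S3=23 S4=21 blocked=[]
Op 9: conn=59 S1=19 S2=8 S3=23 S4=21 blocked=[]
Op 10: conn=41 S1=1 S2=8 S3=23 S4=21 blocked=[]
Op 11: conn=41 S1=1 S2=33 S3=23 S4=21 blocked=[]
Op 12: conn=32 S1=1 S2=24 S3=23 S4=21 blocked=[]

Answer: 32 1 24 23 21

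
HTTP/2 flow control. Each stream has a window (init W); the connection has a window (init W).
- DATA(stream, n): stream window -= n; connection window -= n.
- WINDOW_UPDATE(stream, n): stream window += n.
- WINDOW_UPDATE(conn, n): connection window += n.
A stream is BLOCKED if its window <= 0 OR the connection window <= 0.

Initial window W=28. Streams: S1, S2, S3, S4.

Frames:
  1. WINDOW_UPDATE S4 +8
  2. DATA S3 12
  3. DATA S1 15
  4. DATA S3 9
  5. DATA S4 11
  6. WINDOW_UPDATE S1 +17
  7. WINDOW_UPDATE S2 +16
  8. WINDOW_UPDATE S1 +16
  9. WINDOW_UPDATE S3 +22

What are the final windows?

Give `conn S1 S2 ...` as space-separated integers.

Answer: -19 46 44 29 25

Derivation:
Op 1: conn=28 S1=28 S2=28 S3=28 S4=36 blocked=[]
Op 2: conn=16 S1=28 S2=28 S3=16 S4=36 blocked=[]
Op 3: conn=1 S1=13 S2=28 S3=16 S4=36 blocked=[]
Op 4: conn=-8 S1=13 S2=28 S3=7 S4=36 blocked=[1, 2, 3, 4]
Op 5: conn=-19 S1=13 S2=28 S3=7 S4=25 blocked=[1, 2, 3, 4]
Op 6: conn=-19 S1=30 S2=28 S3=7 S4=25 blocked=[1, 2, 3, 4]
Op 7: conn=-19 S1=30 S2=44 S3=7 S4=25 blocked=[1, 2, 3, 4]
Op 8: conn=-19 S1=46 S2=44 S3=7 S4=25 blocked=[1, 2, 3, 4]
Op 9: conn=-19 S1=46 S2=44 S3=29 S4=25 blocked=[1, 2, 3, 4]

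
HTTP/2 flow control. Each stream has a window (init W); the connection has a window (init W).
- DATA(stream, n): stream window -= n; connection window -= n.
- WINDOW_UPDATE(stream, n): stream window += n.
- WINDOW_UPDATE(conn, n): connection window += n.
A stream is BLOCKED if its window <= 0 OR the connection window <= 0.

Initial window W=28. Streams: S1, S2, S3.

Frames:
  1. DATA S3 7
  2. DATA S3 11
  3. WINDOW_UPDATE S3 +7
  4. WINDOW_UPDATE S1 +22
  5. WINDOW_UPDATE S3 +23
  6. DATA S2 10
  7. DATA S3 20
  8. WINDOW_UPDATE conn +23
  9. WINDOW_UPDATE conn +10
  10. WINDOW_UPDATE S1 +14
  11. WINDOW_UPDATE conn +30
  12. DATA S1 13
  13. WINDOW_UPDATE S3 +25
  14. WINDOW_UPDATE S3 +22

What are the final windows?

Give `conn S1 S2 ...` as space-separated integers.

Op 1: conn=21 S1=28 S2=28 S3=21 blocked=[]
Op 2: conn=10 S1=28 S2=28 S3=10 blocked=[]
Op 3: conn=10 S1=28 S2=28 S3=17 blocked=[]
Op 4: conn=10 S1=50 S2=28 S3=17 blocked=[]
Op 5: conn=10 S1=50 S2=28 S3=40 blocked=[]
Op 6: conn=0 S1=50 S2=18 S3=40 blocked=[1, 2, 3]
Op 7: conn=-20 S1=50 S2=18 S3=20 blocked=[1, 2, 3]
Op 8: conn=3 S1=50 S2=18 S3=20 blocked=[]
Op 9: conn=13 S1=50 S2=18 S3=20 blocked=[]
Op 10: conn=13 S1=64 S2=18 S3=20 blocked=[]
Op 11: conn=43 S1=64 S2=18 S3=20 blocked=[]
Op 12: conn=30 S1=51 S2=18 S3=20 blocked=[]
Op 13: conn=30 S1=51 S2=18 S3=45 blocked=[]
Op 14: conn=30 S1=51 S2=18 S3=67 blocked=[]

Answer: 30 51 18 67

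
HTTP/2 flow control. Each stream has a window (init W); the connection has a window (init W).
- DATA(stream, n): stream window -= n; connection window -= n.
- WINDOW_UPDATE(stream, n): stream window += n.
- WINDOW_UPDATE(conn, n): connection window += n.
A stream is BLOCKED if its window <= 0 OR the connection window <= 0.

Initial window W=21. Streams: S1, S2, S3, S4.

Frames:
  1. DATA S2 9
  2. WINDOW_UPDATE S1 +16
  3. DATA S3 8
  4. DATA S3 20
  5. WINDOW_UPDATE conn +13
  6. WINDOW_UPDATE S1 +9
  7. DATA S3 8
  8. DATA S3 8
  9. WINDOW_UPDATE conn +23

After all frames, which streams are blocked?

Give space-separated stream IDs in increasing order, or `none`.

Op 1: conn=12 S1=21 S2=12 S3=21 S4=21 blocked=[]
Op 2: conn=12 S1=37 S2=12 S3=21 S4=21 blocked=[]
Op 3: conn=4 S1=37 S2=12 S3=13 S4=21 blocked=[]
Op 4: conn=-16 S1=37 S2=12 S3=-7 S4=21 blocked=[1, 2, 3, 4]
Op 5: conn=-3 S1=37 S2=12 S3=-7 S4=21 blocked=[1, 2, 3, 4]
Op 6: conn=-3 S1=46 S2=12 S3=-7 S4=21 blocked=[1, 2, 3, 4]
Op 7: conn=-11 S1=46 S2=12 S3=-15 S4=21 blocked=[1, 2, 3, 4]
Op 8: conn=-19 S1=46 S2=12 S3=-23 S4=21 blocked=[1, 2, 3, 4]
Op 9: conn=4 S1=46 S2=12 S3=-23 S4=21 blocked=[3]

Answer: S3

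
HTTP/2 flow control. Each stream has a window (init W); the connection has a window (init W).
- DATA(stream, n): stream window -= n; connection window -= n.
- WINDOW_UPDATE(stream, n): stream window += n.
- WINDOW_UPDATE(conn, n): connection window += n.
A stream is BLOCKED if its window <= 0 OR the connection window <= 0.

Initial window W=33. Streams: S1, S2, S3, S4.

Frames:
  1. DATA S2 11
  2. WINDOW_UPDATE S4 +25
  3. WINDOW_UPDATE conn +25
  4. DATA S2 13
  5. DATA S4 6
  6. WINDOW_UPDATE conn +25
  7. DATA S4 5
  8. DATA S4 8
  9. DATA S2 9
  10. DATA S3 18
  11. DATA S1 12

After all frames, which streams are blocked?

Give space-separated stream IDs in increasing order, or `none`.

Answer: S2

Derivation:
Op 1: conn=22 S1=33 S2=22 S3=33 S4=33 blocked=[]
Op 2: conn=22 S1=33 S2=22 S3=33 S4=58 blocked=[]
Op 3: conn=47 S1=33 S2=22 S3=33 S4=58 blocked=[]
Op 4: conn=34 S1=33 S2=9 S3=33 S4=58 blocked=[]
Op 5: conn=28 S1=33 S2=9 S3=33 S4=52 blocked=[]
Op 6: conn=53 S1=33 S2=9 S3=33 S4=52 blocked=[]
Op 7: conn=48 S1=33 S2=9 S3=33 S4=47 blocked=[]
Op 8: conn=40 S1=33 S2=9 S3=33 S4=39 blocked=[]
Op 9: conn=31 S1=33 S2=0 S3=33 S4=39 blocked=[2]
Op 10: conn=13 S1=33 S2=0 S3=15 S4=39 blocked=[2]
Op 11: conn=1 S1=21 S2=0 S3=15 S4=39 blocked=[2]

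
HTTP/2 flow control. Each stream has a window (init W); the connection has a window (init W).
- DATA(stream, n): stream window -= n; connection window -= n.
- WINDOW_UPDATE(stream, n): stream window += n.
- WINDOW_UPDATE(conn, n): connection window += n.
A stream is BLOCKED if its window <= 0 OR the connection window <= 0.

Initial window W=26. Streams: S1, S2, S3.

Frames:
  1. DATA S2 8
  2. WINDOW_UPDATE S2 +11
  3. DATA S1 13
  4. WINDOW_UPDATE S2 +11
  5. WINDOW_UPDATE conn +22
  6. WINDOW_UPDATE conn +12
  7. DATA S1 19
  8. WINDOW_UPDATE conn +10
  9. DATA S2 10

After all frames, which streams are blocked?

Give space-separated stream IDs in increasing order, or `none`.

Answer: S1

Derivation:
Op 1: conn=18 S1=26 S2=18 S3=26 blocked=[]
Op 2: conn=18 S1=26 S2=29 S3=26 blocked=[]
Op 3: conn=5 S1=13 S2=29 S3=26 blocked=[]
Op 4: conn=5 S1=13 S2=40 S3=26 blocked=[]
Op 5: conn=27 S1=13 S2=40 S3=26 blocked=[]
Op 6: conn=39 S1=13 S2=40 S3=26 blocked=[]
Op 7: conn=20 S1=-6 S2=40 S3=26 blocked=[1]
Op 8: conn=30 S1=-6 S2=40 S3=26 blocked=[1]
Op 9: conn=20 S1=-6 S2=30 S3=26 blocked=[1]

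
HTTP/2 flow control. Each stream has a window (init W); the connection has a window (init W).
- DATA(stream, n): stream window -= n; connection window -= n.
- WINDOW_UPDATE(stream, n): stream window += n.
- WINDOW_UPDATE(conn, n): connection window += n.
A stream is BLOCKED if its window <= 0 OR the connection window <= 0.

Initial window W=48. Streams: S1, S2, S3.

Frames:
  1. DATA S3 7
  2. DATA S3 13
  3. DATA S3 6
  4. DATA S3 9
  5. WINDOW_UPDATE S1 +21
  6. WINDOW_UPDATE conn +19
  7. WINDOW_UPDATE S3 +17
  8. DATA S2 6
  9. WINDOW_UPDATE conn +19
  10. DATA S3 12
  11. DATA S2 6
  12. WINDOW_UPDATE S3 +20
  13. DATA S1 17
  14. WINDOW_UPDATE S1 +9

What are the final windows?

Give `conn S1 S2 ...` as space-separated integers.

Op 1: conn=41 S1=48 S2=48 S3=41 blocked=[]
Op 2: conn=28 S1=48 S2=48 S3=28 blocked=[]
Op 3: conn=22 S1=48 S2=48 S3=22 blocked=[]
Op 4: conn=13 S1=48 S2=48 S3=13 blocked=[]
Op 5: conn=13 S1=69 S2=48 S3=13 blocked=[]
Op 6: conn=32 S1=69 S2=48 S3=13 blocked=[]
Op 7: conn=32 S1=69 S2=48 S3=30 blocked=[]
Op 8: conn=26 S1=69 S2=42 S3=30 blocked=[]
Op 9: conn=45 S1=69 S2=42 S3=30 blocked=[]
Op 10: conn=33 S1=69 S2=42 S3=18 blocked=[]
Op 11: conn=27 S1=69 S2=36 S3=18 blocked=[]
Op 12: conn=27 S1=69 S2=36 S3=38 blocked=[]
Op 13: conn=10 S1=52 S2=36 S3=38 blocked=[]
Op 14: conn=10 S1=61 S2=36 S3=38 blocked=[]

Answer: 10 61 36 38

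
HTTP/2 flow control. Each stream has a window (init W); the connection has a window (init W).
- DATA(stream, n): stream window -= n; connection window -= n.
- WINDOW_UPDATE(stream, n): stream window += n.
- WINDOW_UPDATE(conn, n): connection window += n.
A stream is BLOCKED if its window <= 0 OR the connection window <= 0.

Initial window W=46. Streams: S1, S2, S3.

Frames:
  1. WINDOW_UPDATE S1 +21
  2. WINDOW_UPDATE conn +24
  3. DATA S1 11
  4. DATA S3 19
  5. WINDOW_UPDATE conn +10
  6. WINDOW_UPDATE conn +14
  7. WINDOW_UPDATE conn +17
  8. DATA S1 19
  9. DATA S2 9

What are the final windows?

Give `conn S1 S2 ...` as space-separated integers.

Op 1: conn=46 S1=67 S2=46 S3=46 blocked=[]
Op 2: conn=70 S1=67 S2=46 S3=46 blocked=[]
Op 3: conn=59 S1=56 S2=46 S3=46 blocked=[]
Op 4: conn=40 S1=56 S2=46 S3=27 blocked=[]
Op 5: conn=50 S1=56 S2=46 S3=27 blocked=[]
Op 6: conn=64 S1=56 S2=46 S3=27 blocked=[]
Op 7: conn=81 S1=56 S2=46 S3=27 blocked=[]
Op 8: conn=62 S1=37 S2=46 S3=27 blocked=[]
Op 9: conn=53 S1=37 S2=37 S3=27 blocked=[]

Answer: 53 37 37 27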